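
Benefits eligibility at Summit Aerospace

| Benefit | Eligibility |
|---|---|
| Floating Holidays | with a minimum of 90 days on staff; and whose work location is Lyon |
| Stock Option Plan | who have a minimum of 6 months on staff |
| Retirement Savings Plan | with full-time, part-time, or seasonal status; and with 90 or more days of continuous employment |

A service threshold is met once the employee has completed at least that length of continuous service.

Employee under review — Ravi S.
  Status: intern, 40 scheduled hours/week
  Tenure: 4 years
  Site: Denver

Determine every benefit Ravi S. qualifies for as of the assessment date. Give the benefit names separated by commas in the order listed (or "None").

Stock Option Plan

Floating Holidays — service 4 years ≥ 90 days ✓; site Denver ✗ (not Lyon) → not eligible.
Stock Option Plan — service 4 years ≥ 6 months (≈180 days) ✓ → eligible.
Retirement Savings Plan — status intern ✗ (requires full-time, part-time, or seasonal) → not eligible.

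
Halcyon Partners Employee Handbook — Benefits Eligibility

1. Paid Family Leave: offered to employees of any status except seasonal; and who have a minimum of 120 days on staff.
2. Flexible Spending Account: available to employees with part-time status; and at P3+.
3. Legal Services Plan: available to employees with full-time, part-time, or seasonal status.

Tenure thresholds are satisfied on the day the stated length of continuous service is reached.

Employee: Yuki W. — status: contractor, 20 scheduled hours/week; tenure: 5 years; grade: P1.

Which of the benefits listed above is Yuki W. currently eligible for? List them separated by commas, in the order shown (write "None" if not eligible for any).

Paid Family Leave

Paid Family Leave — status contractor ✓ (not excluded); service 5 years ≥ 120 days ✓ → eligible.
Flexible Spending Account — status contractor ✗ (requires part-time) → not eligible.
Legal Services Plan — status contractor ✗ (requires full-time, part-time, or seasonal) → not eligible.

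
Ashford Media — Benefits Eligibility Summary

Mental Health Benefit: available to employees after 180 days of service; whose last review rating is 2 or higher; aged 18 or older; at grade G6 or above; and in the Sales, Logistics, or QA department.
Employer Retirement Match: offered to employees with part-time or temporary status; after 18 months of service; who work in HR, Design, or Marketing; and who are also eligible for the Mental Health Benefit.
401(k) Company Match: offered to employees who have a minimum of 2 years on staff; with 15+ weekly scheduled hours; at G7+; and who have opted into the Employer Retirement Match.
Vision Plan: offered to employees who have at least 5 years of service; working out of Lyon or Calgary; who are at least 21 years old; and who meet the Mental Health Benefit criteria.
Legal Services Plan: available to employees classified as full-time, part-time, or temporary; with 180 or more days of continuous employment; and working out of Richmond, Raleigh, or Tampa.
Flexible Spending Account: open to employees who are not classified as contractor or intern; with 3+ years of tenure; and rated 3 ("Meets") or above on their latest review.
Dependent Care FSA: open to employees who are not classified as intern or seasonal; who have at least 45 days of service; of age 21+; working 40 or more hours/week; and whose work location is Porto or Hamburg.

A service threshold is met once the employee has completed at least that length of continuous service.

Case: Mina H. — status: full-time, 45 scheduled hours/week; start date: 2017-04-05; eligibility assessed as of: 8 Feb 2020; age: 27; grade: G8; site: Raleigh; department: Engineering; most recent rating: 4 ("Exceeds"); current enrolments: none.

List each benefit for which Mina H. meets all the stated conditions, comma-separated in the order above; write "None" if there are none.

Service from 2017-04-05 to 8 Feb 2020: 1039 days.
Mental Health Benefit — service 1039 days ≥ 180 days ✓; rating 4 ≥ 2 ✓; age 27 ≥ 18 ✓; grade G8 ≥ G6 ✓; dept Engineering ✗ → not eligible.
Employer Retirement Match — status full-time ✗ (requires part-time or temporary) → not eligible.
401(k) Company Match — service 1039 days ≥ 2 years (≈730 days) ✓; 45 hrs/wk ≥ 15 ✓; grade G8 ≥ G7 ✓; not enrolled in Employer Retirement Match ✗ → not eligible.
Vision Plan — service 1039 days < 5 years (≈1825 days) ✗ → not eligible.
Legal Services Plan — status full-time ✓; service 1039 days ≥ 180 days ✓; site Raleigh ✓ → eligible.
Flexible Spending Account — status full-time ✓ (not excluded); service 1039 days < 3 years (≈1095 days) ✗ → not eligible.
Dependent Care FSA — status full-time ✓ (not excluded); service 1039 days ≥ 45 days ✓; age 27 ≥ 21 ✓; 45 hrs/wk ≥ 40 ✓; site Raleigh ✗ (not Porto or Hamburg) → not eligible.

Legal Services Plan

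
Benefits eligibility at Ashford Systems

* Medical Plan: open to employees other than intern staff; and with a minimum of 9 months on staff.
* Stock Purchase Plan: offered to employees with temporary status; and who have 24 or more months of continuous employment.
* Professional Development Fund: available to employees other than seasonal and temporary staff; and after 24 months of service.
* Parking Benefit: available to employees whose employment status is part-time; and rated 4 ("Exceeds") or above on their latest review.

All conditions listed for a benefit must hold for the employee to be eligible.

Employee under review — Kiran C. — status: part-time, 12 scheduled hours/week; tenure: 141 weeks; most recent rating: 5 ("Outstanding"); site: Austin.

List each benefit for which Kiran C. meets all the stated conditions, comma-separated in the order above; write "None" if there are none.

Medical Plan — status part-time ✓ (not excluded); service 141 weeks ≥ 9 months (≈270 days) ✓ → eligible.
Stock Purchase Plan — status part-time ✗ (requires temporary) → not eligible.
Professional Development Fund — status part-time ✓ (not excluded); service 141 weeks ≥ 24 months (≈720 days) ✓ → eligible.
Parking Benefit — status part-time ✓; rating 5 ≥ 4 ✓ → eligible.

Medical Plan, Professional Development Fund, Parking Benefit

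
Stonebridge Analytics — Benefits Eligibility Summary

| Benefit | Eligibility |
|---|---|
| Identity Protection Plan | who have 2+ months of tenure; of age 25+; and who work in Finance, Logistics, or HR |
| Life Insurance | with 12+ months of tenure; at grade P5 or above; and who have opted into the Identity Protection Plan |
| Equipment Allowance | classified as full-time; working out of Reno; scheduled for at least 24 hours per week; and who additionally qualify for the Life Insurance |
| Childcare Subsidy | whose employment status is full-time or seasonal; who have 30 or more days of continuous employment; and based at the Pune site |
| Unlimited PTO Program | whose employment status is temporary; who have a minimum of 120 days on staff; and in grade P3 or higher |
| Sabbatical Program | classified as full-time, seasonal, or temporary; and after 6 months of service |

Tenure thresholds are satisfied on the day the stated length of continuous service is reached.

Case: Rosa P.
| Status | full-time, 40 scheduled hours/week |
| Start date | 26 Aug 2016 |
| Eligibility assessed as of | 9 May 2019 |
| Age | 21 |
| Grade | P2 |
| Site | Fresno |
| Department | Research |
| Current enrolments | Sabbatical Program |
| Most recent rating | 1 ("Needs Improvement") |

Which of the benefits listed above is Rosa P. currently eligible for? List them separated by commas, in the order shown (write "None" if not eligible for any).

Service from 26 Aug 2016 to 9 May 2019: 986 days.
Identity Protection Plan — service 986 days ≥ 2 months (≈60 days) ✓; age 21 < 25 ✗ → not eligible.
Life Insurance — service 986 days ≥ 12 months (≈360 days) ✓; grade P2 < P5 ✗ → not eligible.
Equipment Allowance — status full-time ✓; site Fresno ✗ (not Reno) → not eligible.
Childcare Subsidy — status full-time ✓; service 986 days ≥ 30 days ✓; site Fresno ✗ (not Pune) → not eligible.
Unlimited PTO Program — status full-time ✗ (requires temporary) → not eligible.
Sabbatical Program — status full-time ✓; service 986 days ≥ 6 months (≈180 days) ✓ → eligible.

Sabbatical Program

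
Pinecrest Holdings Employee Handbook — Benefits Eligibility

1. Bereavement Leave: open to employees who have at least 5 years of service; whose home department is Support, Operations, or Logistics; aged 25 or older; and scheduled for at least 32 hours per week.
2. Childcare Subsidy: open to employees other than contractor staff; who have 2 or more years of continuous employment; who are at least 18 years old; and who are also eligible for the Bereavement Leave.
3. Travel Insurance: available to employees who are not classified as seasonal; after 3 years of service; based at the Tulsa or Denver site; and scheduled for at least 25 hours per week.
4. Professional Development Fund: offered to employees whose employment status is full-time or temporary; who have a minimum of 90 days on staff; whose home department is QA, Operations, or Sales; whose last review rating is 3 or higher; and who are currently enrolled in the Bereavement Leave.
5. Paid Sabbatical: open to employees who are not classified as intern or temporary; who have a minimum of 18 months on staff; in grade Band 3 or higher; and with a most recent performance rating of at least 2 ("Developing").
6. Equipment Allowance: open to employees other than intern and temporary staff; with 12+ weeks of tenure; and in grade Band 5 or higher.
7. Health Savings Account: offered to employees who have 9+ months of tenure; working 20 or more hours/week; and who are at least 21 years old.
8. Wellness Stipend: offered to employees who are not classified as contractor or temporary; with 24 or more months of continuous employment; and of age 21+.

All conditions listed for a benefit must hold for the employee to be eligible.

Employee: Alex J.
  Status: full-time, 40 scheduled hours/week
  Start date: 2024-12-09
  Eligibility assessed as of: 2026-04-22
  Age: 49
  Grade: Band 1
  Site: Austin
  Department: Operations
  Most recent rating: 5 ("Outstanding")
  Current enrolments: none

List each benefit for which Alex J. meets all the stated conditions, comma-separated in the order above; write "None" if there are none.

Health Savings Account

Service from 2024-12-09 to 2026-04-22: 499 days.
Bereavement Leave — service 499 days < 5 years (≈1825 days) ✗ → not eligible.
Childcare Subsidy — status full-time ✓ (not excluded); service 499 days < 2 years (≈730 days) ✗ → not eligible.
Travel Insurance — status full-time ✓ (not excluded); service 499 days < 3 years (≈1095 days) ✗ → not eligible.
Professional Development Fund — status full-time ✓; service 499 days ≥ 90 days ✓; dept Operations ✓; rating 5 ≥ 3 ✓; not enrolled in Bereavement Leave ✗ → not eligible.
Paid Sabbatical — status full-time ✓ (not excluded); service 499 days < 18 months (≈540 days) ✗ → not eligible.
Equipment Allowance — status full-time ✓ (not excluded); service 499 days ≥ 12 weeks (≈84 days) ✓; grade Band 1 < Band 5 ✗ → not eligible.
Health Savings Account — service 499 days ≥ 9 months (≈270 days) ✓; 40 hrs/wk ≥ 20 ✓; age 49 ≥ 21 ✓ → eligible.
Wellness Stipend — status full-time ✓ (not excluded); service 499 days < 24 months (≈720 days) ✗ → not eligible.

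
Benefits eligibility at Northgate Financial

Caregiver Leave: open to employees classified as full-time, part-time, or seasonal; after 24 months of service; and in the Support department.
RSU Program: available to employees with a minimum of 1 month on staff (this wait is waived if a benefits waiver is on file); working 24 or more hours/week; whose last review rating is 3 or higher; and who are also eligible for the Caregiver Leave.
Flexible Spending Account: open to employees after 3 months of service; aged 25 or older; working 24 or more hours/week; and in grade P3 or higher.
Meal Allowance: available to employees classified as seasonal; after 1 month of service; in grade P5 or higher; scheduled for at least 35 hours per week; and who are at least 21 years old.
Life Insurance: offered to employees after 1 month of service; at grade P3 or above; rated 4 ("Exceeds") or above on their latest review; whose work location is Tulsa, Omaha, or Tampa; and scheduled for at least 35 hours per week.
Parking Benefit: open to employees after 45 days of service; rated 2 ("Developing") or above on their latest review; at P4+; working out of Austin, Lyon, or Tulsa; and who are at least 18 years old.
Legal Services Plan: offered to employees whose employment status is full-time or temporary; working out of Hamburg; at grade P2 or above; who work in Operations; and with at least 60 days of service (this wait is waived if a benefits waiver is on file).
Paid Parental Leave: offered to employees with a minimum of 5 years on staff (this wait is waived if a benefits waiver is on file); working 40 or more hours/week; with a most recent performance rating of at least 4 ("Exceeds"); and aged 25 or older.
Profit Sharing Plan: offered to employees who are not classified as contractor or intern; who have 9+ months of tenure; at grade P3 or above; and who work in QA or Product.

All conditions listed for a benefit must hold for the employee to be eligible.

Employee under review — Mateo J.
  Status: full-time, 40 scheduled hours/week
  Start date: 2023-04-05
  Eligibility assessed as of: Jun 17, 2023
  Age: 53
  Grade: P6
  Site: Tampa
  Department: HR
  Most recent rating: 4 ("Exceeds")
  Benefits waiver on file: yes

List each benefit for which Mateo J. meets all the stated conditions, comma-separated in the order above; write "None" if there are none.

Service from 2023-04-05 to Jun 17, 2023: 73 days.
Caregiver Leave — status full-time ✓; service 73 days < 24 months (≈720 days) ✗ → not eligible.
RSU Program — benefits waiver on file ✓; 40 hrs/wk ≥ 24 ✓; rating 4 ≥ 3 ✓; not eligible for Caregiver Leave ✗ → not eligible.
Flexible Spending Account — service 73 days < 3 months (≈90 days) ✗ → not eligible.
Meal Allowance — status full-time ✗ (requires seasonal) → not eligible.
Life Insurance — service 73 days ≥ 1 month (≈30 days) ✓; grade P6 ≥ P3 ✓; rating 4 ≥ 4 ✓; site Tampa ✓; 40 hrs/wk ≥ 35 ✓ → eligible.
Parking Benefit — service 73 days ≥ 45 days ✓; rating 4 ≥ 2 ✓; grade P6 ≥ P4 ✓; site Tampa ✗ (not Austin, Lyon, or Tulsa) → not eligible.
Legal Services Plan — status full-time ✓; site Tampa ✗ (not Hamburg) → not eligible.
Paid Parental Leave — benefits waiver on file ✓; 40 hrs/wk ≥ 40 ✓; rating 4 ≥ 4 ✓; age 53 ≥ 25 ✓ → eligible.
Profit Sharing Plan — status full-time ✓ (not excluded); service 73 days < 9 months (≈270 days) ✗ → not eligible.

Life Insurance, Paid Parental Leave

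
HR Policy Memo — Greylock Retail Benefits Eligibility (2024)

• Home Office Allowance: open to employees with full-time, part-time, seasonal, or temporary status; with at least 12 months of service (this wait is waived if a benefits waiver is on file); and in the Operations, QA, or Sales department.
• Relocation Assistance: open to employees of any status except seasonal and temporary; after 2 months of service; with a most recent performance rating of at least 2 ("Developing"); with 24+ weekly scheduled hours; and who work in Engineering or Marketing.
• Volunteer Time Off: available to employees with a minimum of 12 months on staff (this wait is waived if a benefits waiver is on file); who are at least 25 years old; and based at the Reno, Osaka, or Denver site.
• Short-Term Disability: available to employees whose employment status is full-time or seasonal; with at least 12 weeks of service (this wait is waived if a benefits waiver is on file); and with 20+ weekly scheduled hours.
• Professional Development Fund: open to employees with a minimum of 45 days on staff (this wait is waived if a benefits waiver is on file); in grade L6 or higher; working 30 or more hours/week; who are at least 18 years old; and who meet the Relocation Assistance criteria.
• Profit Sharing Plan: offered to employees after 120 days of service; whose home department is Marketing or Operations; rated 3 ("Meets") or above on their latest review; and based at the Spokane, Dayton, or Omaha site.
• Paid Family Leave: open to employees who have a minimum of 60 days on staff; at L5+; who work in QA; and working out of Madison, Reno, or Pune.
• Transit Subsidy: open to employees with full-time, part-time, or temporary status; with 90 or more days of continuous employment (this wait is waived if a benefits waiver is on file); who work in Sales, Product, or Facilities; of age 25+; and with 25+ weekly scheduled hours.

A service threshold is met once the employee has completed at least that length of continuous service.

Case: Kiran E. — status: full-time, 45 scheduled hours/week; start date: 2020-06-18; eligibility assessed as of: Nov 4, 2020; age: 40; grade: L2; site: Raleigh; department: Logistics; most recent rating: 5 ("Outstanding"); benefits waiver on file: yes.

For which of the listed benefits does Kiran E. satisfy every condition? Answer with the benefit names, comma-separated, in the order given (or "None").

Short-Term Disability

Service from 2020-06-18 to Nov 4, 2020: 139 days.
Home Office Allowance — status full-time ✓; benefits waiver on file ✓; dept Logistics ✗ → not eligible.
Relocation Assistance — status full-time ✓ (not excluded); service 139 days ≥ 2 months (≈60 days) ✓; rating 5 ≥ 2 ✓; 45 hrs/wk ≥ 24 ✓; dept Logistics ✗ → not eligible.
Volunteer Time Off — benefits waiver on file ✓; age 40 ≥ 25 ✓; site Raleigh ✗ (not Reno, Osaka, or Denver) → not eligible.
Short-Term Disability — status full-time ✓; benefits waiver on file ✓; 45 hrs/wk ≥ 20 ✓ → eligible.
Professional Development Fund — benefits waiver on file ✓; grade L2 < L6 ✗ → not eligible.
Profit Sharing Plan — service 139 days ≥ 120 days ✓; dept Logistics ✗ → not eligible.
Paid Family Leave — service 139 days ≥ 60 days ✓; grade L2 < L5 ✗ → not eligible.
Transit Subsidy — status full-time ✓; benefits waiver on file ✓; dept Logistics ✗ → not eligible.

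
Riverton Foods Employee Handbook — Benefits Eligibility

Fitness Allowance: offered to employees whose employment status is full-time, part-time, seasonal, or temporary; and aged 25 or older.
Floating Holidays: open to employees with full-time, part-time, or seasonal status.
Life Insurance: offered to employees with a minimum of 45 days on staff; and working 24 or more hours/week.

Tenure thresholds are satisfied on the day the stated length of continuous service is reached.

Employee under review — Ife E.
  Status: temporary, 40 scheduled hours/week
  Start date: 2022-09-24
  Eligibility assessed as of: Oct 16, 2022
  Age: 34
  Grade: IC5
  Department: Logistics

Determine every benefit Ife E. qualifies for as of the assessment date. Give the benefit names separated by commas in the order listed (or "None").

Fitness Allowance

Service from 2022-09-24 to Oct 16, 2022: 22 days.
Fitness Allowance — status temporary ✓; age 34 ≥ 25 ✓ → eligible.
Floating Holidays — status temporary ✗ (requires full-time, part-time, or seasonal) → not eligible.
Life Insurance — service 22 days < 45 days ✗ → not eligible.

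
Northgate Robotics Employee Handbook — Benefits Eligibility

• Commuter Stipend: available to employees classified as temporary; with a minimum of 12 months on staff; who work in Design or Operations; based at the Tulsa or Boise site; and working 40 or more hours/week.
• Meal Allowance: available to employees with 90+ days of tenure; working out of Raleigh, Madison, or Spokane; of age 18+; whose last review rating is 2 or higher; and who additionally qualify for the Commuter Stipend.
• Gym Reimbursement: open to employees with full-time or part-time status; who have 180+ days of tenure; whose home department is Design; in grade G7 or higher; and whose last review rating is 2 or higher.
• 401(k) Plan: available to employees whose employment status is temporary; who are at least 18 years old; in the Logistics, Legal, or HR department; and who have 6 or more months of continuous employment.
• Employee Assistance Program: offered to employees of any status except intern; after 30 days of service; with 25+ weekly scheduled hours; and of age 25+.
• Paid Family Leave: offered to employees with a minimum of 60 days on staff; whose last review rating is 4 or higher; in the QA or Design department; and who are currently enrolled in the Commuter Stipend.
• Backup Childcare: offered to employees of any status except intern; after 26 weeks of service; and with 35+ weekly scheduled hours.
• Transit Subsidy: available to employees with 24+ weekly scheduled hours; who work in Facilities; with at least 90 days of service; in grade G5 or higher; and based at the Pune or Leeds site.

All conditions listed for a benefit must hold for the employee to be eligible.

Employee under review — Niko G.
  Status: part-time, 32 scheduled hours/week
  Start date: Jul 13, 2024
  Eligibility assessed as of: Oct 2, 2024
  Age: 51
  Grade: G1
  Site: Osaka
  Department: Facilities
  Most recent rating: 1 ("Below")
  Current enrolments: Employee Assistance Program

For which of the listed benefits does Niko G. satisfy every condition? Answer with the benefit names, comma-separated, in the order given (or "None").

Service from Jul 13, 2024 to Oct 2, 2024: 81 days.
Commuter Stipend — status part-time ✗ (requires temporary) → not eligible.
Meal Allowance — service 81 days < 90 days ✗ → not eligible.
Gym Reimbursement — status part-time ✓; service 81 days < 180 days ✗ → not eligible.
401(k) Plan — status part-time ✗ (requires temporary) → not eligible.
Employee Assistance Program — status part-time ✓ (not excluded); service 81 days ≥ 30 days ✓; 32 hrs/wk ≥ 25 ✓; age 51 ≥ 25 ✓ → eligible.
Paid Family Leave — service 81 days ≥ 60 days ✓; rating 1 < 4 ✗ → not eligible.
Backup Childcare — status part-time ✓ (not excluded); service 81 days < 26 weeks (≈182 days) ✗ → not eligible.
Transit Subsidy — 32 hrs/wk ≥ 24 ✓; dept Facilities ✓; service 81 days < 90 days ✗ → not eligible.

Employee Assistance Program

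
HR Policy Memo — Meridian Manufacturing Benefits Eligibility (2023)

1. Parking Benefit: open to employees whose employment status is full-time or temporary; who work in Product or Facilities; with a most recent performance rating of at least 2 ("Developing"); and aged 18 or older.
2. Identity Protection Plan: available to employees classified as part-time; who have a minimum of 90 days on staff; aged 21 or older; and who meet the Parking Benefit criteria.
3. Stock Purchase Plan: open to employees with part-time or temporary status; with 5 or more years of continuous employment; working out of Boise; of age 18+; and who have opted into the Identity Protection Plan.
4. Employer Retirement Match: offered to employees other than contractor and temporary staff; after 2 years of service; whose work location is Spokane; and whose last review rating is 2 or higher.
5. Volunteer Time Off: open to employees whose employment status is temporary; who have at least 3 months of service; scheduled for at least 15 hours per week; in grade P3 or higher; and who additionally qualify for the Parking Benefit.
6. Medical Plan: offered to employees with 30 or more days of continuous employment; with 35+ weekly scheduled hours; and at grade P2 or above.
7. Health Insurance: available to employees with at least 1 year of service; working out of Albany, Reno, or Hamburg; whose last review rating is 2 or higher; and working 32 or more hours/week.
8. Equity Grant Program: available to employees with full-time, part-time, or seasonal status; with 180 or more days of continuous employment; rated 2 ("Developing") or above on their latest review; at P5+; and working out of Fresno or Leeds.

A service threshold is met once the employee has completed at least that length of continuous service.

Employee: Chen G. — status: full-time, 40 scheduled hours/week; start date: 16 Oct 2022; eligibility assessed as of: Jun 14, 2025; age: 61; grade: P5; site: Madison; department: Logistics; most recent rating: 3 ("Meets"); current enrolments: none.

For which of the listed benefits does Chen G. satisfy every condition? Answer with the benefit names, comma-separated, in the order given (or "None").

Service from 16 Oct 2022 to Jun 14, 2025: 972 days.
Parking Benefit — status full-time ✓; dept Logistics ✗ → not eligible.
Identity Protection Plan — status full-time ✗ (requires part-time) → not eligible.
Stock Purchase Plan — status full-time ✗ (requires part-time or temporary) → not eligible.
Employer Retirement Match — status full-time ✓ (not excluded); service 972 days ≥ 2 years (≈730 days) ✓; site Madison ✗ (not Spokane) → not eligible.
Volunteer Time Off — status full-time ✗ (requires temporary) → not eligible.
Medical Plan — service 972 days ≥ 30 days ✓; 40 hrs/wk ≥ 35 ✓; grade P5 ≥ P2 ✓ → eligible.
Health Insurance — service 972 days ≥ 1 year (≈365 days) ✓; site Madison ✗ (not Albany, Reno, or Hamburg) → not eligible.
Equity Grant Program — status full-time ✓; service 972 days ≥ 180 days ✓; rating 3 ≥ 2 ✓; grade P5 ≥ P5 ✓; site Madison ✗ (not Fresno or Leeds) → not eligible.

Medical Plan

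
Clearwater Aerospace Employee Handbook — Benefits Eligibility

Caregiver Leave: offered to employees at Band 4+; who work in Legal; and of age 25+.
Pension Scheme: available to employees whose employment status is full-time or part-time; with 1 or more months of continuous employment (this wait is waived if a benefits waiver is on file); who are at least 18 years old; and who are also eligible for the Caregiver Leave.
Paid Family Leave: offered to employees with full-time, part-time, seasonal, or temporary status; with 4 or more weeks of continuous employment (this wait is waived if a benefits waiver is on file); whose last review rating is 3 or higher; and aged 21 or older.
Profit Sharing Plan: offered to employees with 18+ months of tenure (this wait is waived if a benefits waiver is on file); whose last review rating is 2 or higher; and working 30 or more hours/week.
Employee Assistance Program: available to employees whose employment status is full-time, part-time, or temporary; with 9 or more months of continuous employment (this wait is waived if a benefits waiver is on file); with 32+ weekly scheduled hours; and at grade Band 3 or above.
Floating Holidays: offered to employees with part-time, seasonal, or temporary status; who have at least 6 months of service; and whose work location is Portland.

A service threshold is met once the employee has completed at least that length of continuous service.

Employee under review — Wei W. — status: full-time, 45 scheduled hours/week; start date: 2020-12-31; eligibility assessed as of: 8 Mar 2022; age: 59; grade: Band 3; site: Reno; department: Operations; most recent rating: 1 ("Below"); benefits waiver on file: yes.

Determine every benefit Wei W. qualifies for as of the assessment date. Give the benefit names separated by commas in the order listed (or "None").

Employee Assistance Program

Service from 2020-12-31 to 8 Mar 2022: 432 days.
Caregiver Leave — grade Band 3 < Band 4 ✗ → not eligible.
Pension Scheme — status full-time ✓; benefits waiver on file ✓; age 59 ≥ 18 ✓; not eligible for Caregiver Leave ✗ → not eligible.
Paid Family Leave — status full-time ✓; benefits waiver on file ✓; rating 1 < 3 ✗ → not eligible.
Profit Sharing Plan — benefits waiver on file ✓; rating 1 < 2 ✗ → not eligible.
Employee Assistance Program — status full-time ✓; benefits waiver on file ✓; 45 hrs/wk ≥ 32 ✓; grade Band 3 ≥ Band 3 ✓ → eligible.
Floating Holidays — status full-time ✗ (requires part-time, seasonal, or temporary) → not eligible.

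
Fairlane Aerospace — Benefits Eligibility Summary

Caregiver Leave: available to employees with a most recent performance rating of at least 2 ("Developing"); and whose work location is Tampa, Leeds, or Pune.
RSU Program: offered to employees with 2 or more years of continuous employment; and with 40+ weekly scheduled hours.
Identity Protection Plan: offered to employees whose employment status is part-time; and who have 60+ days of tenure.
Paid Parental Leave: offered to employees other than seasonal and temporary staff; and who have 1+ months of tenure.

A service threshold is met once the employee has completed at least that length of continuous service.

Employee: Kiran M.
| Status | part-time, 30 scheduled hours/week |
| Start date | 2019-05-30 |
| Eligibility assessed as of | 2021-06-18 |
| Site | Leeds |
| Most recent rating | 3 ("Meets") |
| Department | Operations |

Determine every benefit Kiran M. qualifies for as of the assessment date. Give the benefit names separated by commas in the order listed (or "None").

Service from 2019-05-30 to 2021-06-18: 750 days.
Caregiver Leave — rating 3 ≥ 2 ✓; site Leeds ✓ → eligible.
RSU Program — service 750 days ≥ 2 years (≈730 days) ✓; 30 hrs/wk < 40 ✗ → not eligible.
Identity Protection Plan — status part-time ✓; service 750 days ≥ 60 days ✓ → eligible.
Paid Parental Leave — status part-time ✓ (not excluded); service 750 days ≥ 1 month (≈30 days) ✓ → eligible.

Caregiver Leave, Identity Protection Plan, Paid Parental Leave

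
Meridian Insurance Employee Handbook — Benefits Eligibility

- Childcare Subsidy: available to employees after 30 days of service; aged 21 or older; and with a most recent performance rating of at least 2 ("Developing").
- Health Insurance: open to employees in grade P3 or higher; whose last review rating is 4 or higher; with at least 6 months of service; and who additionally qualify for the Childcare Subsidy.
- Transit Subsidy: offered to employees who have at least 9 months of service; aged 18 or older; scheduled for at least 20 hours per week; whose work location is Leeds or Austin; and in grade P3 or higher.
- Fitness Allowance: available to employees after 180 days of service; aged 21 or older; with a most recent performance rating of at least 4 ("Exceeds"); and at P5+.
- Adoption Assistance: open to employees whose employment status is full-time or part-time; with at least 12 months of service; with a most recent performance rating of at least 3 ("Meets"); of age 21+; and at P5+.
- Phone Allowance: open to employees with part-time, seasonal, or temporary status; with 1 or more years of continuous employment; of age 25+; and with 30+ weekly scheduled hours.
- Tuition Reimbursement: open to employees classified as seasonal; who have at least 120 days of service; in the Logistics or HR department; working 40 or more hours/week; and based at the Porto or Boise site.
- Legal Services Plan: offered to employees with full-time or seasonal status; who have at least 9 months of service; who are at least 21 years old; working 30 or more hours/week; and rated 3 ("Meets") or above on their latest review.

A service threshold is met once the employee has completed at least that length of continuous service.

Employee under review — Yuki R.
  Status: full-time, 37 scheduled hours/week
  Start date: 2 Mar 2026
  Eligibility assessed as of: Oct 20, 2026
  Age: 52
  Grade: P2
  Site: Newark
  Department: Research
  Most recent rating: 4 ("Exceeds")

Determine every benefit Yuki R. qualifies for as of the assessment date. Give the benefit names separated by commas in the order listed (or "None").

Childcare Subsidy

Service from 2 Mar 2026 to Oct 20, 2026: 232 days.
Childcare Subsidy — service 232 days ≥ 30 days ✓; age 52 ≥ 21 ✓; rating 4 ≥ 2 ✓ → eligible.
Health Insurance — grade P2 < P3 ✗ → not eligible.
Transit Subsidy — service 232 days < 9 months (≈270 days) ✗ → not eligible.
Fitness Allowance — service 232 days ≥ 180 days ✓; age 52 ≥ 21 ✓; rating 4 ≥ 4 ✓; grade P2 < P5 ✗ → not eligible.
Adoption Assistance — status full-time ✓; service 232 days < 12 months (≈360 days) ✗ → not eligible.
Phone Allowance — status full-time ✗ (requires part-time, seasonal, or temporary) → not eligible.
Tuition Reimbursement — status full-time ✗ (requires seasonal) → not eligible.
Legal Services Plan — status full-time ✓; service 232 days < 9 months (≈270 days) ✗ → not eligible.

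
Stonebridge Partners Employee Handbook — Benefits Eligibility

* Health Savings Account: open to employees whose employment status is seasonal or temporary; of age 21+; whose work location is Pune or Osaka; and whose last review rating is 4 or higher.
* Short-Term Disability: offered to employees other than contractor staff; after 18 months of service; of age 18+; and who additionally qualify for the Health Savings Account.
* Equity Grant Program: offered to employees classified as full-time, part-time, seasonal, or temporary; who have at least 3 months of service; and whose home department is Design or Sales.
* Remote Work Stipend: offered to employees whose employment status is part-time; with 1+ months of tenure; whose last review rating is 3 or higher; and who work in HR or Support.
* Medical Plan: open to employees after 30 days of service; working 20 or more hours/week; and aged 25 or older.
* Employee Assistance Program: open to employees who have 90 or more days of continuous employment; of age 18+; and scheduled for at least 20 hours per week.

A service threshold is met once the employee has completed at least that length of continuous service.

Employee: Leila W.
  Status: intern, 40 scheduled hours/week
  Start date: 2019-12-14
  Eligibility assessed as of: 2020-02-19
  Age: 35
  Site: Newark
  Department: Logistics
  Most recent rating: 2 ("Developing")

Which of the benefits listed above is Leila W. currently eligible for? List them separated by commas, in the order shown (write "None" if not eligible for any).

Medical Plan

Service from 2019-12-14 to 2020-02-19: 67 days.
Health Savings Account — status intern ✗ (requires seasonal or temporary) → not eligible.
Short-Term Disability — status intern ✓ (not excluded); service 67 days < 18 months (≈540 days) ✗ → not eligible.
Equity Grant Program — status intern ✗ (requires full-time, part-time, seasonal, or temporary) → not eligible.
Remote Work Stipend — status intern ✗ (requires part-time) → not eligible.
Medical Plan — service 67 days ≥ 30 days ✓; 40 hrs/wk ≥ 20 ✓; age 35 ≥ 25 ✓ → eligible.
Employee Assistance Program — service 67 days < 90 days ✗ → not eligible.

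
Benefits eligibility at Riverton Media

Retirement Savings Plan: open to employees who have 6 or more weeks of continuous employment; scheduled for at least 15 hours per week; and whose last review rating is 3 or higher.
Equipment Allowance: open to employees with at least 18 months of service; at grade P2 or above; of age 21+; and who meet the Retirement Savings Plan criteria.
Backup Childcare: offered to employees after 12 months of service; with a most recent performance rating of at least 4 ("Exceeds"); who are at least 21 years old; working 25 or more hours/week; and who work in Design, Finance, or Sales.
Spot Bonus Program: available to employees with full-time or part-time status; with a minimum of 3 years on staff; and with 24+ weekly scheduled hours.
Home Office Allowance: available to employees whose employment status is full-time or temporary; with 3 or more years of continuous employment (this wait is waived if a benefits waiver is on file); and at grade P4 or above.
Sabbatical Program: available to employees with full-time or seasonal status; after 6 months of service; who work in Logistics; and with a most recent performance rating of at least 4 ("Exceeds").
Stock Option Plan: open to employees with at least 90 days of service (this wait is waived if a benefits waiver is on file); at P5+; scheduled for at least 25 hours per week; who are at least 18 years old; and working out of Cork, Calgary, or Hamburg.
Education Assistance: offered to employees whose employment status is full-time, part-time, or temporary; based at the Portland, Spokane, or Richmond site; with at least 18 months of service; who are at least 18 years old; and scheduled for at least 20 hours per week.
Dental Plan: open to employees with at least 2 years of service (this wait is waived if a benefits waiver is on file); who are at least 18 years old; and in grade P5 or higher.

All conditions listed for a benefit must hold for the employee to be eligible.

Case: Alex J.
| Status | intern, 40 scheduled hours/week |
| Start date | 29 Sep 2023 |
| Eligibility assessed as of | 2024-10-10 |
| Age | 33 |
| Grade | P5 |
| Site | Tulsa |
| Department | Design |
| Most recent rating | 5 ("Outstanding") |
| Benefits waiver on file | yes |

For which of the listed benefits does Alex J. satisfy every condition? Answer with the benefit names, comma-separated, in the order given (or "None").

Retirement Savings Plan, Backup Childcare, Dental Plan

Service from 29 Sep 2023 to 2024-10-10: 377 days.
Retirement Savings Plan — service 377 days ≥ 6 weeks (≈42 days) ✓; 40 hrs/wk ≥ 15 ✓; rating 5 ≥ 3 ✓ → eligible.
Equipment Allowance — service 377 days < 18 months (≈540 days) ✗ → not eligible.
Backup Childcare — service 377 days ≥ 12 months (≈360 days) ✓; rating 5 ≥ 4 ✓; age 33 ≥ 21 ✓; 40 hrs/wk ≥ 25 ✓; dept Design ✓ → eligible.
Spot Bonus Program — status intern ✗ (requires full-time or part-time) → not eligible.
Home Office Allowance — status intern ✗ (requires full-time or temporary) → not eligible.
Sabbatical Program — status intern ✗ (requires full-time or seasonal) → not eligible.
Stock Option Plan — benefits waiver on file ✓; grade P5 ≥ P5 ✓; 40 hrs/wk ≥ 25 ✓; age 33 ≥ 18 ✓; site Tulsa ✗ (not Cork, Calgary, or Hamburg) → not eligible.
Education Assistance — status intern ✗ (requires full-time, part-time, or temporary) → not eligible.
Dental Plan — benefits waiver on file ✓; age 33 ≥ 18 ✓; grade P5 ≥ P5 ✓ → eligible.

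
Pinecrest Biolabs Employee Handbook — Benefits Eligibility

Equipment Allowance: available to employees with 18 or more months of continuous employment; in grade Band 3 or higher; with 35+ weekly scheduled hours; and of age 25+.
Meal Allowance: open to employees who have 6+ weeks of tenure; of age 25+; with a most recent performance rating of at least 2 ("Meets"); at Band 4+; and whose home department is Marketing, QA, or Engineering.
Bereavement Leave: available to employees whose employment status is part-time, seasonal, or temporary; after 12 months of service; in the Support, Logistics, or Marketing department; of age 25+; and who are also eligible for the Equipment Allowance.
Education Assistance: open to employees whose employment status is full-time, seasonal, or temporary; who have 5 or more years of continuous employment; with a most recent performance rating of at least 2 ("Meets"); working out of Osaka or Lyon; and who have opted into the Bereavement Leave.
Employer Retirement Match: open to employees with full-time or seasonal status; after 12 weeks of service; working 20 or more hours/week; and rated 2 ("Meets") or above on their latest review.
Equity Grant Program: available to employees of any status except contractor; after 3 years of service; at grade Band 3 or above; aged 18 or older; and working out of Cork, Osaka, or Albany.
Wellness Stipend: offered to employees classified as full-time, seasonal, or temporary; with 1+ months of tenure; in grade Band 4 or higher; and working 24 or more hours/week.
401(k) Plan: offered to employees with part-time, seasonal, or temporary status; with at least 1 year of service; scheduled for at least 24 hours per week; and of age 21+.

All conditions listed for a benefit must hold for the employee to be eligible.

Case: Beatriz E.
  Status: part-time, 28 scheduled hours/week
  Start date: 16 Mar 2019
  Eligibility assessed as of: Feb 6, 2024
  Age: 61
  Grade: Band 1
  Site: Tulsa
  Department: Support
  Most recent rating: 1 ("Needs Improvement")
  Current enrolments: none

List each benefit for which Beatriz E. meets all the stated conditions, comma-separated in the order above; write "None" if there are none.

Service from 16 Mar 2019 to Feb 6, 2024: 1788 days.
Equipment Allowance — service 1788 days ≥ 18 months (≈540 days) ✓; grade Band 1 < Band 3 ✗ → not eligible.
Meal Allowance — service 1788 days ≥ 6 weeks (≈42 days) ✓; age 61 ≥ 25 ✓; rating 1 < 2 ✗ → not eligible.
Bereavement Leave — status part-time ✓; service 1788 days ≥ 12 months (≈360 days) ✓; dept Support ✓; age 61 ≥ 25 ✓; not eligible for Equipment Allowance ✗ → not eligible.
Education Assistance — status part-time ✗ (requires full-time, seasonal, or temporary) → not eligible.
Employer Retirement Match — status part-time ✗ (requires full-time or seasonal) → not eligible.
Equity Grant Program — status part-time ✓ (not excluded); service 1788 days ≥ 3 years (≈1095 days) ✓; grade Band 1 < Band 3 ✗ → not eligible.
Wellness Stipend — status part-time ✗ (requires full-time, seasonal, or temporary) → not eligible.
401(k) Plan — status part-time ✓; service 1788 days ≥ 1 year (≈365 days) ✓; 28 hrs/wk ≥ 24 ✓; age 61 ≥ 21 ✓ → eligible.

401(k) Plan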